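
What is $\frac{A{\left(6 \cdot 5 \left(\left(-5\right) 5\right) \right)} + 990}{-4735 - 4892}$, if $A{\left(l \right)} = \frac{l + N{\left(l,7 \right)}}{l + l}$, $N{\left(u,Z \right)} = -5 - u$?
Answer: $- \frac{297001}{2888100} \approx -0.10284$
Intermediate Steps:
$A{\left(l \right)} = - \frac{5}{2 l}$ ($A{\left(l \right)} = \frac{l - \left(5 + l\right)}{l + l} = - \frac{5}{2 l}$)
$\frac{A{\left(6 \cdot 5 \left(\left(-5\right) 5\right) \right)} + 990}{-4735 - 4892} = \frac{- \frac{5}{2 \cdot 6 \cdot 5 \left(\left(-5\right) 5\right)} + 990}{-4735 - 4892} = \frac{- \frac{5}{2 \cdot 30 \left(-25\right)} + 990}{-9627} = \left(- \frac{5}{2 \left(-750\right)} + 990\right) \left(- \frac{1}{9627}\right) = \left(\left(- \frac{5}{2}\right) \left(- \frac{1}{750}\right) + 990\right) \left(- \frac{1}{9627}\right) = \left(\frac{1}{300} + 990\right) \left(- \frac{1}{9627}\right) = \frac{297001}{300} \left(- \frac{1}{9627}\right) = - \frac{297001}{2888100}$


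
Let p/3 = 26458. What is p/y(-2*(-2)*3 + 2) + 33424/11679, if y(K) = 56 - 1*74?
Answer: -17155691/3893 ≈ -4406.8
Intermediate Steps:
p = 79374 (p = 3*26458 = 79374)
y(K) = -18 (y(K) = 56 - 74 = -18)
p/y(-2*(-2)*3 + 2) + 33424/11679 = 79374/(-18) + 33424/11679 = 79374*(-1/18) + 33424*(1/11679) = -13229/3 + 33424/11679 = -17155691/3893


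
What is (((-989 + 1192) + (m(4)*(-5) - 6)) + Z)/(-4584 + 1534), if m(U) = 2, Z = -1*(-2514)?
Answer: -2701/3050 ≈ -0.88557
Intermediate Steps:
Z = 2514
(((-989 + 1192) + (m(4)*(-5) - 6)) + Z)/(-4584 + 1534) = (((-989 + 1192) + (2*(-5) - 6)) + 2514)/(-4584 + 1534) = ((203 + (-10 - 6)) + 2514)/(-3050) = ((203 - 16) + 2514)*(-1/3050) = (187 + 2514)*(-1/3050) = 2701*(-1/3050) = -2701/3050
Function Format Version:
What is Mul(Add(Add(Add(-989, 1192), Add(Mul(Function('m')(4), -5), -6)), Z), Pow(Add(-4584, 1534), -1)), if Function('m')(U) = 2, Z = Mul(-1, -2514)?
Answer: Rational(-2701, 3050) ≈ -0.88557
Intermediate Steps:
Z = 2514
Mul(Add(Add(Add(-989, 1192), Add(Mul(Function('m')(4), -5), -6)), Z), Pow(Add(-4584, 1534), -1)) = Mul(Add(Add(Add(-989, 1192), Add(Mul(2, -5), -6)), 2514), Pow(Add(-4584, 1534), -1)) = Mul(Add(Add(203, Add(-10, -6)), 2514), Pow(-3050, -1)) = Mul(Add(Add(203, -16), 2514), Rational(-1, 3050)) = Mul(Add(187, 2514), Rational(-1, 3050)) = Mul(2701, Rational(-1, 3050)) = Rational(-2701, 3050)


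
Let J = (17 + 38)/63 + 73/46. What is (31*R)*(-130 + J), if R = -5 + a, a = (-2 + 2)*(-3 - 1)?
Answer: 57289705/2898 ≈ 19769.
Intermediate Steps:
a = 0 (a = 0*(-4) = 0)
J = 7129/2898 (J = 55*(1/63) + 73*(1/46) = 55/63 + 73/46 = 7129/2898 ≈ 2.4600)
R = -5 (R = -5 + 0 = -5)
(31*R)*(-130 + J) = (31*(-5))*(-130 + 7129/2898) = -155*(-369611/2898) = 57289705/2898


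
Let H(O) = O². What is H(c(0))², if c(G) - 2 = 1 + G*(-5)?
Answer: 81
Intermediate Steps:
c(G) = 3 - 5*G (c(G) = 2 + (1 + G*(-5)) = 2 + (1 - 5*G) = 3 - 5*G)
H(c(0))² = ((3 - 5*0)²)² = ((3 + 0)²)² = (3²)² = 9² = 81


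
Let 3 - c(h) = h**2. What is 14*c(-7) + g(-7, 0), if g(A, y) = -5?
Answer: -649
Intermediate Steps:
c(h) = 3 - h**2
14*c(-7) + g(-7, 0) = 14*(3 - 1*(-7)**2) - 5 = 14*(3 - 1*49) - 5 = 14*(3 - 49) - 5 = 14*(-46) - 5 = -644 - 5 = -649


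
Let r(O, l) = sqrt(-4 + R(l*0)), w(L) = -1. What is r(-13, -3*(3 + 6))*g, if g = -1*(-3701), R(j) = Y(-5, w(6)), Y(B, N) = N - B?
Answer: 0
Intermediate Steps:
R(j) = 4 (R(j) = -1 - 1*(-5) = -1 + 5 = 4)
g = 3701
r(O, l) = 0 (r(O, l) = sqrt(-4 + 4) = sqrt(0) = 0)
r(-13, -3*(3 + 6))*g = 0*3701 = 0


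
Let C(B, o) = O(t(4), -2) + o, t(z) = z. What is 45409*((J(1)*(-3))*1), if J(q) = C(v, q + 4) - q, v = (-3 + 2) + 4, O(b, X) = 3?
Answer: -953589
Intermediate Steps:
v = 3 (v = -1 + 4 = 3)
C(B, o) = 3 + o
J(q) = 7 (J(q) = (3 + (q + 4)) - q = (3 + (4 + q)) - q = (7 + q) - q = 7)
45409*((J(1)*(-3))*1) = 45409*((7*(-3))*1) = 45409*(-21*1) = 45409*(-21) = -953589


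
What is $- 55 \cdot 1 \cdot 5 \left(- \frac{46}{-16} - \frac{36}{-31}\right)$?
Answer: $- \frac{275275}{248} \approx -1110.0$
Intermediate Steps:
$- 55 \cdot 1 \cdot 5 \left(- \frac{46}{-16} - \frac{36}{-31}\right) = \left(-55\right) 5 \left(\left(-46\right) \left(- \frac{1}{16}\right) - - \frac{36}{31}\right) = - 275 \left(\frac{23}{8} + \frac{36}{31}\right) = \left(-275\right) \frac{1001}{248} = - \frac{275275}{248}$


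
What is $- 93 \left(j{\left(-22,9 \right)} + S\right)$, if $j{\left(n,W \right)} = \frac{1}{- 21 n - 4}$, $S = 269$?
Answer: $- \frac{11457879}{458} \approx -25017.0$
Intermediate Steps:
$j{\left(n,W \right)} = \frac{1}{-4 - 21 n}$
$- 93 \left(j{\left(-22,9 \right)} + S\right) = - 93 \left(- \frac{1}{4 + 21 \left(-22\right)} + 269\right) = - 93 \left(- \frac{1}{4 - 462} + 269\right) = - 93 \left(- \frac{1}{-458} + 269\right) = - 93 \left(\left(-1\right) \left(- \frac{1}{458}\right) + 269\right) = - 93 \left(\frac{1}{458} + 269\right) = \left(-93\right) \frac{123203}{458} = - \frac{11457879}{458}$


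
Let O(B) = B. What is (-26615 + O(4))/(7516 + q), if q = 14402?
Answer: -2047/1686 ≈ -1.2141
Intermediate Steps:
(-26615 + O(4))/(7516 + q) = (-26615 + 4)/(7516 + 14402) = -26611/21918 = -26611*1/21918 = -2047/1686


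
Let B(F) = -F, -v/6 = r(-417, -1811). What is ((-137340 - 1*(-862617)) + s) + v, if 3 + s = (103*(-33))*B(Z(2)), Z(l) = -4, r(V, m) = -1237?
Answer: 719100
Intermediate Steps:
v = 7422 (v = -6*(-1237) = 7422)
s = -13599 (s = -3 + (103*(-33))*(-1*(-4)) = -3 - 3399*4 = -3 - 13596 = -13599)
((-137340 - 1*(-862617)) + s) + v = ((-137340 - 1*(-862617)) - 13599) + 7422 = ((-137340 + 862617) - 13599) + 7422 = (725277 - 13599) + 7422 = 711678 + 7422 = 719100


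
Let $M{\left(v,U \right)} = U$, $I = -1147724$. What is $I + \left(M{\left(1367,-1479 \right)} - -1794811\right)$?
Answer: $645608$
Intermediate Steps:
$I + \left(M{\left(1367,-1479 \right)} - -1794811\right) = -1147724 - -1793332 = -1147724 + \left(-1479 + 1794811\right) = -1147724 + 1793332 = 645608$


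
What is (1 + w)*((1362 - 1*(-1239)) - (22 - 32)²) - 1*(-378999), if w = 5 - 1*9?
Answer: 371496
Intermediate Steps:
w = -4 (w = 5 - 9 = -4)
(1 + w)*((1362 - 1*(-1239)) - (22 - 32)²) - 1*(-378999) = (1 - 4)*((1362 - 1*(-1239)) - (22 - 32)²) - 1*(-378999) = -3*((1362 + 1239) - 1*(-10)²) + 378999 = -3*(2601 - 1*100) + 378999 = -3*(2601 - 100) + 378999 = -3*2501 + 378999 = -7503 + 378999 = 371496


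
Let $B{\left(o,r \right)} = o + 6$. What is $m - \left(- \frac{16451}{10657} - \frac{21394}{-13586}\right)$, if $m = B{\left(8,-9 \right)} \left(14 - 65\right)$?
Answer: $- \frac{51690849000}{72393001} \approx -714.03$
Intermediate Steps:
$B{\left(o,r \right)} = 6 + o$
$m = -714$ ($m = \left(6 + 8\right) \left(14 - 65\right) = 14 \left(-51\right) = -714$)
$m - \left(- \frac{16451}{10657} - \frac{21394}{-13586}\right) = -714 - \left(- \frac{16451}{10657} - \frac{21394}{-13586}\right) = -714 - \left(\left(-16451\right) \frac{1}{10657} - - \frac{10697}{6793}\right) = -714 - \left(- \frac{16451}{10657} + \frac{10697}{6793}\right) = -714 - \frac{2246286}{72393001} = - \frac{51690849000}{72393001}$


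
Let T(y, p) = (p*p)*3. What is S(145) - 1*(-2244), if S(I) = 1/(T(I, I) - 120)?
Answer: 141271021/62955 ≈ 2244.0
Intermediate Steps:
T(y, p) = 3*p² (T(y, p) = p²*3 = 3*p²)
S(I) = 1/(-120 + 3*I²) (S(I) = 1/(3*I² - 120) = 1/(-120 + 3*I²))
S(145) - 1*(-2244) = 1/(3*(-40 + 145²)) - 1*(-2244) = 1/(3*(-40 + 21025)) + 2244 = (⅓)/20985 + 2244 = (⅓)*(1/20985) + 2244 = 1/62955 + 2244 = 141271021/62955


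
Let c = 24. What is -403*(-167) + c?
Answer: 67325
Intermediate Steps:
-403*(-167) + c = -403*(-167) + 24 = 67301 + 24 = 67325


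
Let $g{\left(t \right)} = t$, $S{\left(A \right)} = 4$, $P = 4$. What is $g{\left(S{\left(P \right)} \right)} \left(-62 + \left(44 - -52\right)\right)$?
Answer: $136$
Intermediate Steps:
$g{\left(S{\left(P \right)} \right)} \left(-62 + \left(44 - -52\right)\right) = 4 \left(-62 + \left(44 - -52\right)\right) = 4 \left(-62 + \left(44 + 52\right)\right) = 4 \left(-62 + 96\right) = 4 \cdot 34 = 136$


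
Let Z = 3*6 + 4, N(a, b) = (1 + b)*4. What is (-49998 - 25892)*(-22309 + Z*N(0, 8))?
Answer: 1632925130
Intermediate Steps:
N(a, b) = 4 + 4*b
Z = 22 (Z = 18 + 4 = 22)
(-49998 - 25892)*(-22309 + Z*N(0, 8)) = (-49998 - 25892)*(-22309 + 22*(4 + 4*8)) = -75890*(-22309 + 22*(4 + 32)) = -75890*(-22309 + 22*36) = -75890*(-22309 + 792) = -75890*(-21517) = 1632925130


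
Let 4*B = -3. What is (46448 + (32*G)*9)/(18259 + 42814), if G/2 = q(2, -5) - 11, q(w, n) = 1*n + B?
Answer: 36800/61073 ≈ 0.60256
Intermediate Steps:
B = -¾ (B = (¼)*(-3) = -¾ ≈ -0.75000)
q(w, n) = -¾ + n (q(w, n) = 1*n - ¾ = n - ¾ = -¾ + n)
G = -67/2 (G = 2*((-¾ - 5) - 11) = 2*(-23/4 - 11) = 2*(-67/4) = -67/2 ≈ -33.500)
(46448 + (32*G)*9)/(18259 + 42814) = (46448 + (32*(-67/2))*9)/(18259 + 42814) = (46448 - 1072*9)/61073 = (46448 - 9648)*(1/61073) = 36800*(1/61073) = 36800/61073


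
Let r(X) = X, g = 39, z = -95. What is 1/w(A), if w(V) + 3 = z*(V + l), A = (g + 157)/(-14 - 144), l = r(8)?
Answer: -79/50967 ≈ -0.0015500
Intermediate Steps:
l = 8
A = -98/79 (A = (39 + 157)/(-14 - 144) = 196/(-158) = 196*(-1/158) = -98/79 ≈ -1.2405)
w(V) = -763 - 95*V (w(V) = -3 - 95*(V + 8) = -3 - 95*(8 + V) = -3 + (-760 - 95*V) = -763 - 95*V)
1/w(A) = 1/(-763 - 95*(-98/79)) = 1/(-763 + 9310/79) = 1/(-50967/79) = -79/50967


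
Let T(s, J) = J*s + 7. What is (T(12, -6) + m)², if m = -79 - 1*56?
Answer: 40000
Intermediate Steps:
T(s, J) = 7 + J*s
m = -135 (m = -79 - 56 = -135)
(T(12, -6) + m)² = ((7 - 6*12) - 135)² = ((7 - 72) - 135)² = (-65 - 135)² = (-200)² = 40000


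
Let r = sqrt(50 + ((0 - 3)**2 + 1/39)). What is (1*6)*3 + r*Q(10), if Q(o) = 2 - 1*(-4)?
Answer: 18 + 2*sqrt(89778)/13 ≈ 64.097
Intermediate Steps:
Q(o) = 6 (Q(o) = 2 + 4 = 6)
r = sqrt(89778)/39 (r = sqrt(50 + ((-3)**2 + 1/39)) = sqrt(50 + (9 + 1/39)) = sqrt(50 + 352/39) = sqrt(2302/39) = sqrt(89778)/39 ≈ 7.6828)
(1*6)*3 + r*Q(10) = (1*6)*3 + (sqrt(89778)/39)*6 = 6*3 + 2*sqrt(89778)/13 = 18 + 2*sqrt(89778)/13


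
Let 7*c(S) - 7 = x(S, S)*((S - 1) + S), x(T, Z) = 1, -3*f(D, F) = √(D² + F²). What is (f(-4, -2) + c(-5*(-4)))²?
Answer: 20024/441 - 184*√5/21 ≈ 25.814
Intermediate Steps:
f(D, F) = -√(D² + F²)/3
c(S) = 6/7 + 2*S/7 (c(S) = 1 + (1*((S - 1) + S))/7 = 1 + (1*((-1 + S) + S))/7 = 1 + (1*(-1 + 2*S))/7 = 1 + (-1 + 2*S)/7 = 1 + (-⅐ + 2*S/7) = 6/7 + 2*S/7)
(f(-4, -2) + c(-5*(-4)))² = (-√((-4)² + (-2)²)/3 + (6/7 + 2*(-5*(-4))/7))² = (-√(16 + 4)/3 + (6/7 + (2/7)*20))² = (-2*√5/3 + (6/7 + 40/7))² = (-2*√5/3 + 46/7)² = (46/7 - 2*√5/3)²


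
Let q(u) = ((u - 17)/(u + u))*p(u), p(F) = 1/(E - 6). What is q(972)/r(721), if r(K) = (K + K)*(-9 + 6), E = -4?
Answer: 191/16819488 ≈ 1.1356e-5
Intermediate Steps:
r(K) = -6*K (r(K) = (2*K)*(-3) = -6*K)
p(F) = -⅒ (p(F) = 1/(-4 - 6) = 1/(-10) = -⅒)
q(u) = -(-17 + u)/(20*u) (q(u) = ((u - 17)/(u + u))*(-⅒) = ((-17 + u)/((2*u)))*(-⅒) = ((-17 + u)*(1/(2*u)))*(-⅒) = ((-17 + u)/(2*u))*(-⅒) = -(-17 + u)/(20*u))
q(972)/r(721) = ((1/20)*(17 - 1*972)/972)/((-6*721)) = ((1/20)*(1/972)*(17 - 972))/(-4326) = ((1/20)*(1/972)*(-955))*(-1/4326) = -191/3888*(-1/4326) = 191/16819488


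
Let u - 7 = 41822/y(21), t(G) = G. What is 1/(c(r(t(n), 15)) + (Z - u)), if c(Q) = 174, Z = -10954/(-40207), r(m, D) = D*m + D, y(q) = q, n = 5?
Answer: -844347/1540301171 ≈ -0.00054817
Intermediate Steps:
r(m, D) = D + D*m
Z = 10954/40207 (Z = -10954*(-1/40207) = 10954/40207 ≈ 0.27244)
u = 41969/21 (u = 7 + 41822/21 = 41969/21 ≈ 1998.5)
1/(c(r(t(n), 15)) + (Z - u)) = 1/(174 + (10954/40207 - 1*41969/21)) = 1/(174 + (10954/40207 - 41969/21)) = 1/(174 - 1687217549/844347) = 1/(-1540301171/844347) = -844347/1540301171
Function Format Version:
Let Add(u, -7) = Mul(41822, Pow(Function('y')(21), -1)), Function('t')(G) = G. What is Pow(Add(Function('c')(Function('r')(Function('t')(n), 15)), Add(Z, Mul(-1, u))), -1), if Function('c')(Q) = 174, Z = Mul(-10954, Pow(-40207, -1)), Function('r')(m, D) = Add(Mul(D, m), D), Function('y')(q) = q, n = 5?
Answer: Rational(-844347, 1540301171) ≈ -0.00054817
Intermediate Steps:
Function('r')(m, D) = Add(D, Mul(D, m))
Z = Rational(10954, 40207) (Z = Mul(-10954, Rational(-1, 40207)) = Rational(10954, 40207) ≈ 0.27244)
u = Rational(41969, 21) (u = Add(7, Mul(41822, Pow(21, -1))) = Add(7, Mul(41822, Rational(1, 21))) = Add(7, Rational(41822, 21)) = Rational(41969, 21) ≈ 1998.5)
Pow(Add(Function('c')(Function('r')(Function('t')(n), 15)), Add(Z, Mul(-1, u))), -1) = Pow(Add(174, Add(Rational(10954, 40207), Mul(-1, Rational(41969, 21)))), -1) = Pow(Add(174, Add(Rational(10954, 40207), Rational(-41969, 21))), -1) = Pow(Add(174, Rational(-1687217549, 844347)), -1) = Pow(Rational(-1540301171, 844347), -1) = Rational(-844347, 1540301171)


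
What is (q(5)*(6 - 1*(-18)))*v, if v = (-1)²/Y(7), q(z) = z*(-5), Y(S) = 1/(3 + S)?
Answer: -6000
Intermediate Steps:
q(z) = -5*z
v = 10 (v = (-1)²/(1/(3 + 7)) = 1/1/10 = 1/(⅒) = 1*10 = 10)
(q(5)*(6 - 1*(-18)))*v = ((-5*5)*(6 - 1*(-18)))*10 = -25*(6 + 18)*10 = -25*24*10 = -600*10 = -6000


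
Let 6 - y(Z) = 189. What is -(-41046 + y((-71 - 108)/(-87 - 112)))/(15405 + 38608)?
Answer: 41229/54013 ≈ 0.76332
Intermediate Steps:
y(Z) = -183 (y(Z) = 6 - 1*189 = 6 - 189 = -183)
-(-41046 + y((-71 - 108)/(-87 - 112)))/(15405 + 38608) = -(-41046 - 183)/(15405 + 38608) = -(-41229)/54013 = -1*(-41229/54013) = 41229/54013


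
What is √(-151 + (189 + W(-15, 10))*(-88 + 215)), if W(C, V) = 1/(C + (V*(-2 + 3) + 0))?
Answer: 3*√66185/5 ≈ 154.36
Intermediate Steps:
W(C, V) = 1/(C + V) (W(C, V) = 1/(C + (V*1 + 0)) = 1/(C + (V + 0)) = 1/(C + V))
√(-151 + (189 + W(-15, 10))*(-88 + 215)) = √(-151 + (189 + 1/(-15 + 10))*(-88 + 215)) = √(-151 + (189 + 1/(-5))*127) = √(-151 + (189 - ⅕)*127) = √(-151 + (944/5)*127) = √(-151 + 119888/5) = √(119133/5) = 3*√66185/5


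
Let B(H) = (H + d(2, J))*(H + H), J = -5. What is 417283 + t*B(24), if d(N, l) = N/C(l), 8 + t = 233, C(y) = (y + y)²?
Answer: 676699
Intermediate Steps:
C(y) = 4*y² (C(y) = (2*y)² = 4*y²)
t = 225 (t = -8 + 233 = 225)
d(N, l) = N/(4*l²) (d(N, l) = N/((4*l²)) = N*(1/(4*l²)) = N/(4*l²))
B(H) = 2*H*(1/50 + H) (B(H) = (H + (¼)*2/(-5)²)*(H + H) = (H + (¼)*2*(1/25))*(2*H) = (H + 1/50)*(2*H) = (1/50 + H)*(2*H) = 2*H*(1/50 + H))
417283 + t*B(24) = 417283 + 225*((1/25)*24*(1 + 50*24)) = 417283 + 225*((1/25)*24*(1 + 1200)) = 417283 + 225*((1/25)*24*1201) = 417283 + 225*(28824/25) = 417283 + 259416 = 676699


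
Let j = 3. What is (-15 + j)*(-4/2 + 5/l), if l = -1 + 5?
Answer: 9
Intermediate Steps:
l = 4
(-15 + j)*(-4/2 + 5/l) = (-15 + 3)*(-4/2 + 5/4) = -12*(-4*1/2 + 5*(1/4)) = -12*(-2 + 5/4) = -12*(-3/4) = 9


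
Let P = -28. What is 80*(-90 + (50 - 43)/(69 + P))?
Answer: -294640/41 ≈ -7186.3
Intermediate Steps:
80*(-90 + (50 - 43)/(69 + P)) = 80*(-90 + (50 - 43)/(69 - 28)) = 80*(-90 + 7/41) = 80*(-3683/41) = -294640/41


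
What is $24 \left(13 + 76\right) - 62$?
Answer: $2074$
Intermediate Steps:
$24 \left(13 + 76\right) - 62 = 24 \cdot 89 - 62 = 2136 - 62 = 2074$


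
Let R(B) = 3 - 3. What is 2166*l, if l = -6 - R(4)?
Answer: -12996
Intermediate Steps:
R(B) = 0
l = -6 (l = -6 - 1*0 = -6 + 0 = -6)
2166*l = 2166*(-6) = -12996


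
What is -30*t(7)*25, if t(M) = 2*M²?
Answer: -73500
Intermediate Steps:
-30*t(7)*25 = -60*7²*25 = -60*49*25 = -30*98*25 = -2940*25 = -73500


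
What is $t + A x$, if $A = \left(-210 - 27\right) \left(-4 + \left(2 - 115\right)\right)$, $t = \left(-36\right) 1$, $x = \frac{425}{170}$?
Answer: $\frac{138573}{2} \approx 69287.0$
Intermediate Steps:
$x = \frac{5}{2}$ ($x = 425 \cdot \frac{1}{170} = \frac{5}{2} \approx 2.5$)
$t = -36$
$A = 27729$ ($A = - 237 \left(-4 + \left(2 - 115\right)\right) = - 237 \left(-4 - 113\right) = \left(-237\right) \left(-117\right) = 27729$)
$t + A x = -36 + 27729 \cdot \frac{5}{2} = -36 + \frac{138645}{2} = \frac{138573}{2}$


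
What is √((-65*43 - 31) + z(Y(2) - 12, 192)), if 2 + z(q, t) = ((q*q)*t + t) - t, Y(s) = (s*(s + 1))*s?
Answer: 2*I*√707 ≈ 53.179*I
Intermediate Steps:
Y(s) = s²*(1 + s) (Y(s) = (s*(1 + s))*s = s²*(1 + s))
z(q, t) = -2 + t*q² (z(q, t) = -2 + (((q*q)*t + t) - t) = -2 + ((q²*t + t) - t) = -2 + ((t*q² + t) - t) = -2 + ((t + t*q²) - t) = -2 + t*q²)
√((-65*43 - 31) + z(Y(2) - 12, 192)) = √((-65*43 - 31) + (-2 + 192*(2²*(1 + 2) - 12)²)) = √((-2795 - 31) + (-2 + 192*(4*3 - 12)²)) = √(-2826 + (-2 + 192*(12 - 12)²)) = √(-2826 + (-2 + 192*0²)) = √(-2826 + (-2 + 192*0)) = √(-2826 + (-2 + 0)) = √(-2826 - 2) = √(-2828) = 2*I*√707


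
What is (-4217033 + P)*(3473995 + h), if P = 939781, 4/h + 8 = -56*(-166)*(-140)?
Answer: -8777956094593774/771 ≈ -1.1385e+13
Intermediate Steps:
h = -1/325362 (h = 4/(-8 - 56*(-166)*(-140)) = 4/(-8 + 9296*(-140)) = 4/(-8 - 1301440) = 4/(-1301448) = 4*(-1/1301448) = -1/325362 ≈ -3.0735e-6)
(-4217033 + P)*(3473995 + h) = (-4217033 + 939781)*(3473995 - 1/325362) = -3277252*1130305961189/325362 = -8777956094593774/771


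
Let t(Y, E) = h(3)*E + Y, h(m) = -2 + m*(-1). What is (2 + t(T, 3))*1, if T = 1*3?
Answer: -10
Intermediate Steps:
h(m) = -2 - m
T = 3
t(Y, E) = Y - 5*E (t(Y, E) = (-2 - 1*3)*E + Y = (-2 - 3)*E + Y = -5*E + Y = Y - 5*E)
(2 + t(T, 3))*1 = (2 + (3 - 5*3))*1 = (2 + (3 - 15))*1 = (2 - 12)*1 = -10*1 = -10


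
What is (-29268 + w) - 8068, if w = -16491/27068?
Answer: -1010627339/27068 ≈ -37337.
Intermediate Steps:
w = -16491/27068 (w = -16491*1/27068 = -16491/27068 ≈ -0.60924)
(-29268 + w) - 8068 = (-29268 - 16491/27068) - 8068 = -792242715/27068 - 8068 = -1010627339/27068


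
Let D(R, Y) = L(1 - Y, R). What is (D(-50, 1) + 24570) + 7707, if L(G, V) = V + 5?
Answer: 32232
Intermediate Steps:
L(G, V) = 5 + V
D(R, Y) = 5 + R
(D(-50, 1) + 24570) + 7707 = ((5 - 50) + 24570) + 7707 = (-45 + 24570) + 7707 = 24525 + 7707 = 32232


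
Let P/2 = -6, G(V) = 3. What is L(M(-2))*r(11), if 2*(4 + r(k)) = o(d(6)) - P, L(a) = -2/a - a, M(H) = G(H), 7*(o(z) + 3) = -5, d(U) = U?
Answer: -11/21 ≈ -0.52381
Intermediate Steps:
o(z) = -26/7 (o(z) = -3 + (1/7)*(-5) = -3 - 5/7 = -26/7)
M(H) = 3
L(a) = -a - 2/a
P = -12 (P = 2*(-6) = -12)
r(k) = 1/7 (r(k) = -4 + (-26/7 - 1*(-12))/2 = -4 + (-26/7 + 12)/2 = -4 + (1/2)*(58/7) = -4 + 29/7 = 1/7)
L(M(-2))*r(11) = (-1*3 - 2/3)*(1/7) = (-3 - 2*1/3)*(1/7) = (-3 - 2/3)*(1/7) = -11/3*1/7 = -11/21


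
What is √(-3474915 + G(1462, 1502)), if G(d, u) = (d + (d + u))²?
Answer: √16114561 ≈ 4014.3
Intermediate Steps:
G(d, u) = (u + 2*d)²
√(-3474915 + G(1462, 1502)) = √(-3474915 + (1502 + 2*1462)²) = √(-3474915 + (1502 + 2924)²) = √(-3474915 + 4426²) = √(-3474915 + 19589476) = √16114561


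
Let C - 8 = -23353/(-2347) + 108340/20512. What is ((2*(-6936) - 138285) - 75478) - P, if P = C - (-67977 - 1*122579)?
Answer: -5033382258463/12035416 ≈ -4.1821e+5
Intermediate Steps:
C = 279606007/12035416 (C = 8 + (-23353/(-2347) + 108340/20512) = 8 + (-23353*(-1/2347) + 108340*(1/20512)) = 8 + (23353/2347 + 27085/5128) = 8 + 183322679/12035416 = 279606007/12035416 ≈ 23.232)
P = 2293700337303/12035416 (P = 279606007/12035416 - (-67977 - 1*122579) = 279606007/12035416 - (-67977 - 122579) = 279606007/12035416 - 1*(-190556) = 279606007/12035416 + 190556 = 2293700337303/12035416 ≈ 1.9058e+5)
((2*(-6936) - 138285) - 75478) - P = ((2*(-6936) - 138285) - 75478) - 1*2293700337303/12035416 = ((-13872 - 138285) - 75478) - 2293700337303/12035416 = (-152157 - 75478) - 2293700337303/12035416 = -227635 - 2293700337303/12035416 = -5033382258463/12035416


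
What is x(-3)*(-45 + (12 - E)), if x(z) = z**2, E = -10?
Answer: -207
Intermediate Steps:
x(-3)*(-45 + (12 - E)) = (-3)**2*(-45 + (12 - 1*(-10))) = 9*(-45 + (12 + 10)) = 9*(-45 + 22) = 9*(-23) = -207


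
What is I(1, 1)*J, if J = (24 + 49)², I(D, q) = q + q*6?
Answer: 37303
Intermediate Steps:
I(D, q) = 7*q (I(D, q) = q + 6*q = 7*q)
J = 5329 (J = 73² = 5329)
I(1, 1)*J = (7*1)*5329 = 7*5329 = 37303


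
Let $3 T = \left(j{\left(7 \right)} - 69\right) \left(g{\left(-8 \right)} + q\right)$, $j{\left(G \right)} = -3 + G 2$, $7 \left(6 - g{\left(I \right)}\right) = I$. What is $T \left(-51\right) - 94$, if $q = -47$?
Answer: $- \frac{275752}{7} \approx -39393.0$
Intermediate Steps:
$g{\left(I \right)} = 6 - \frac{I}{7}$
$j{\left(G \right)} = -3 + 2 G$
$T = \frac{5394}{7}$ ($T = \frac{\left(\left(-3 + 2 \cdot 7\right) - 69\right) \left(\left(6 - - \frac{8}{7}\right) - 47\right)}{3} = \frac{\left(\left(-3 + 14\right) - 69\right) \left(\left(6 + \frac{8}{7}\right) - 47\right)}{3} = \frac{\left(11 - 69\right) \left(\frac{50}{7} - 47\right)}{3} = \frac{\left(-58\right) \left(- \frac{279}{7}\right)}{3} = \frac{1}{3} \cdot \frac{16182}{7} = \frac{5394}{7} \approx 770.57$)
$T \left(-51\right) - 94 = \frac{5394}{7} \left(-51\right) - 94 = - \frac{275094}{7} - 94 = - \frac{275752}{7}$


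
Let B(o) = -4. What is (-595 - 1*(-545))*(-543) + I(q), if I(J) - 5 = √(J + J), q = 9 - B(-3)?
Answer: 27155 + √26 ≈ 27160.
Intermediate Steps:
q = 13 (q = 9 - 1*(-4) = 9 + 4 = 13)
I(J) = 5 + √2*√J (I(J) = 5 + √(J + J) = 5 + √(2*J) = 5 + √2*√J)
(-595 - 1*(-545))*(-543) + I(q) = (-595 - 1*(-545))*(-543) + (5 + √2*√13) = (-595 + 545)*(-543) + (5 + √26) = -50*(-543) + (5 + √26) = 27150 + (5 + √26) = 27155 + √26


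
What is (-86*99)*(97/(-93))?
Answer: 275286/31 ≈ 8880.2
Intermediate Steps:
(-86*99)*(97/(-93)) = -825858*(-1)/93 = -8514*(-97/93) = 275286/31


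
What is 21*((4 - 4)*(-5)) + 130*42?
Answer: 5460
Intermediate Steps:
21*((4 - 4)*(-5)) + 130*42 = 21*(0*(-5)) + 5460 = 21*0 + 5460 = 0 + 5460 = 5460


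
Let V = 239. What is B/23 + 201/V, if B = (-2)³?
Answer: 2711/5497 ≈ 0.49318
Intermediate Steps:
B = -8
B/23 + 201/V = -8/23 + 201/239 = 2711/5497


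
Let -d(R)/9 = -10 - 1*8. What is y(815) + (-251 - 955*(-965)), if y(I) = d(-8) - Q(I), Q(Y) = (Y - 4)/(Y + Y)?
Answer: 1502021369/1630 ≈ 9.2149e+5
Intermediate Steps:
d(R) = 162 (d(R) = -9*(-10 - 1*8) = -9*(-10 - 8) = -9*(-18) = 162)
Q(Y) = (-4 + Y)/(2*Y) (Q(Y) = (-4 + Y)/((2*Y)) = (-4 + Y)*(1/(2*Y)) = (-4 + Y)/(2*Y))
y(I) = 162 - (-4 + I)/(2*I)
y(815) + (-251 - 955*(-965)) = (323/2 + 2/815) + (-251 - 955*(-965)) = (323/2 + 2*(1/815)) + (-251 + 921575) = (323/2 + 2/815) + 921324 = 263249/1630 + 921324 = 1502021369/1630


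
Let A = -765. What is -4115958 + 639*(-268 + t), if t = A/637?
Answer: -2731441605/637 ≈ -4.2880e+6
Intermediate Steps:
t = -765/637 ≈ -1.2009
-4115958 + 639*(-268 + t) = -4115958 + 639*(-268 - 765/637) = -4115958 + 639*(-171481/637) = -4115958 - 109576359/637 = -2731441605/637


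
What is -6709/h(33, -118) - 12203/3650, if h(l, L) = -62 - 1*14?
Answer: 11780211/138700 ≈ 84.933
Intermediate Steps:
h(l, L) = -76 (h(l, L) = -62 - 14 = -76)
-6709/h(33, -118) - 12203/3650 = -6709/(-76) - 12203/3650 = -6709*(-1/76) - 12203*1/3650 = 6709/76 - 12203/3650 = 11780211/138700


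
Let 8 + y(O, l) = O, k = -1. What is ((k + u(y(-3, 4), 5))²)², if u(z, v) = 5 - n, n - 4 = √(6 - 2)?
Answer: 16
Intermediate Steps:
n = 6 (n = 4 + √(6 - 2) = 4 + √4 = 4 + 2 = 6)
y(O, l) = -8 + O
u(z, v) = -1 (u(z, v) = 5 - 1*6 = 5 - 6 = -1)
((k + u(y(-3, 4), 5))²)² = ((-1 - 1)²)² = ((-2)²)² = 4² = 16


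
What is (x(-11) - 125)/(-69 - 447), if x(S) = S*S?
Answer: 1/129 ≈ 0.0077519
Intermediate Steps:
x(S) = S**2
(x(-11) - 125)/(-69 - 447) = ((-11)**2 - 125)/(-69 - 447) = (121 - 125)/(-516) = -4*(-1/516) = 1/129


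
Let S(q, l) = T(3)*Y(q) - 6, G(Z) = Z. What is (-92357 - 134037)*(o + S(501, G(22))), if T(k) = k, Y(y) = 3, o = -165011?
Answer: 37356821152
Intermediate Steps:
S(q, l) = 3 (S(q, l) = 3*3 - 6 = 9 - 6 = 3)
(-92357 - 134037)*(o + S(501, G(22))) = (-92357 - 134037)*(-165011 + 3) = -226394*(-165008) = 37356821152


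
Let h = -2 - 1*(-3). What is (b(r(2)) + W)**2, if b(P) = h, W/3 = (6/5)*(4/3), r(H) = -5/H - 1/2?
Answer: 841/25 ≈ 33.640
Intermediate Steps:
r(H) = -1/2 - 5/H (r(H) = -5/H - 1*1/2 = -5/H - 1/2 = -1/2 - 5/H)
W = 24/5 (W = 3*((6/5)*(4/3)) = 3*(8/5) = 24/5 ≈ 4.8000)
h = 1 (h = -2 + 3 = 1)
b(P) = 1
(b(r(2)) + W)**2 = (1 + 24/5)**2 = (29/5)**2 = 841/25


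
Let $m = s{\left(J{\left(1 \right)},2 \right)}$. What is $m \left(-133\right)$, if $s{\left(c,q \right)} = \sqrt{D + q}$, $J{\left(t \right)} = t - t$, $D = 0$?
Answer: $- 133 \sqrt{2} \approx -188.09$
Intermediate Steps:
$J{\left(t \right)} = 0$
$s{\left(c,q \right)} = \sqrt{q}$ ($s{\left(c,q \right)} = \sqrt{0 + q} = \sqrt{q}$)
$m = \sqrt{2} \approx 1.4142$
$m \left(-133\right) = \sqrt{2} \left(-133\right) = - 133 \sqrt{2}$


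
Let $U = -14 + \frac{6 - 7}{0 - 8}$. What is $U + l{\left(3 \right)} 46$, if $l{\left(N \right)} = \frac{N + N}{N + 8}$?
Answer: $\frac{987}{88} \approx 11.216$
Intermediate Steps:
$l{\left(N \right)} = \frac{2 N}{8 + N}$
$U = - \frac{111}{8}$ ($U = -14 - \frac{1}{-8} = -14 - - \frac{1}{8} = -14 + \frac{1}{8} = - \frac{111}{8} \approx -13.875$)
$U + l{\left(3 \right)} 46 = - \frac{111}{8} + 2 \cdot 3 \frac{1}{8 + 3} \cdot 46 = - \frac{111}{8} + 2 \cdot 3 \cdot \frac{1}{11} \cdot 46 = - \frac{111}{8} + \frac{6}{11} \cdot 46 = - \frac{111}{8} + \frac{276}{11} = \frac{987}{88}$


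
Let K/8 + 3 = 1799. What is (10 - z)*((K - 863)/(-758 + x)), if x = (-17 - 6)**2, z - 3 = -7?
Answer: -189070/229 ≈ -825.63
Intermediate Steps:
z = -4 (z = 3 - 7 = -4)
x = 529 (x = (-23)**2 = 529)
K = 14368 (K = -24 + 8*1799 = -24 + 14392 = 14368)
(10 - z)*((K - 863)/(-758 + x)) = (10 - 1*(-4))*((14368 - 863)/(-758 + 529)) = (10 + 4)*(13505/(-229)) = 14*(13505*(-1/229)) = 14*(-13505/229) = -189070/229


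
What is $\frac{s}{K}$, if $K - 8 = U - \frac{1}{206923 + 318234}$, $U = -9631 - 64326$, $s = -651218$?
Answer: $\frac{170995845613}{19417417497} \approx 8.8063$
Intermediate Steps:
$U = -73957$
$K = - \frac{38834834994}{525157}$ ($K = 8 - \left(73957 + \frac{1}{206923 + 318234}\right) = 8 - \frac{38839036250}{525157} = - \frac{38834834994}{525157} \approx -73949.0$)
$\frac{s}{K} = - \frac{651218}{- \frac{38834834994}{525157}} = \left(-651218\right) \left(- \frac{525157}{38834834994}\right) = \frac{170995845613}{19417417497}$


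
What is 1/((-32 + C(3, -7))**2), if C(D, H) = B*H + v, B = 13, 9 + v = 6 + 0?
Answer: 1/15876 ≈ 6.2988e-5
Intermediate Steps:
v = -3 (v = -9 + (6 + 0) = -9 + 6 = -3)
C(D, H) = -3 + 13*H (C(D, H) = 13*H - 3 = -3 + 13*H)
1/((-32 + C(3, -7))**2) = 1/((-32 + (-3 + 13*(-7)))**2) = 1/((-32 + (-3 - 91))**2) = 1/((-32 - 94)**2) = 1/((-126)**2) = 1/15876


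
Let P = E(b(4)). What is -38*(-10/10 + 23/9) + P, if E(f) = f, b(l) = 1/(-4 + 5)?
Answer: -523/9 ≈ -58.111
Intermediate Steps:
b(l) = 1 (b(l) = 1/1 = 1)
P = 1
-38*(-10/10 + 23/9) + P = -38*(-10/10 + 23/9) + 1 = -38*(-10*1/10 + 23*(1/9)) + 1 = -38*(-1 + 23/9) + 1 = -38*14/9 + 1 = -532/9 + 1 = -523/9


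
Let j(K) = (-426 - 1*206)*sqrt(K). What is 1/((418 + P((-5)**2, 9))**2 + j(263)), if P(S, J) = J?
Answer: 182329/33138815729 + 632*sqrt(263)/33138815729 ≈ 5.8113e-6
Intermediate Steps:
j(K) = -632*sqrt(K) (j(K) = (-426 - 206)*sqrt(K) = -632*sqrt(K))
1/((418 + P((-5)**2, 9))**2 + j(263)) = 1/((418 + 9)**2 - 632*sqrt(263)) = 1/(427**2 - 632*sqrt(263)) = 1/(182329 - 632*sqrt(263))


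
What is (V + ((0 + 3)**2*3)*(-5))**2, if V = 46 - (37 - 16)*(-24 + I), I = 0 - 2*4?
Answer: 339889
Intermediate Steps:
I = -8 (I = 0 - 8 = -8)
V = 718 (V = 46 - (37 - 16)*(-24 - 8) = 46 - 21*(-32) = 46 - 1*(-672) = 46 + 672 = 718)
(V + ((0 + 3)**2*3)*(-5))**2 = (718 + ((0 + 3)**2*3)*(-5))**2 = (718 + (3**2*3)*(-5))**2 = (718 + (9*3)*(-5))**2 = (718 + 27*(-5))**2 = (718 - 135)**2 = 583**2 = 339889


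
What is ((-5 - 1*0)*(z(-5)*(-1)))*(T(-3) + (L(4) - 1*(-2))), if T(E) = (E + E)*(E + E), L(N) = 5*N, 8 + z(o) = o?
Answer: -3770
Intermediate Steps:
z(o) = -8 + o
T(E) = 4*E² (T(E) = (2*E)*(2*E) = 4*E²)
((-5 - 1*0)*(z(-5)*(-1)))*(T(-3) + (L(4) - 1*(-2))) = ((-5 - 1*0)*((-8 - 5)*(-1)))*(4*(-3)² + (5*4 - 1*(-2))) = ((-5 + 0)*(-13*(-1)))*(4*9 + (20 + 2)) = (-5*13)*(36 + 22) = -65*58 = -3770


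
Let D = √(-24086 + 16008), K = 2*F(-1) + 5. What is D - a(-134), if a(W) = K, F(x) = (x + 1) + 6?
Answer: -17 + I*√8078 ≈ -17.0 + 89.878*I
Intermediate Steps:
F(x) = 7 + x (F(x) = (1 + x) + 6 = 7 + x)
K = 17 (K = 2*(7 - 1) + 5 = 2*6 + 5 = 12 + 5 = 17)
a(W) = 17
D = I*√8078 (D = √(-8078) = I*√8078 ≈ 89.878*I)
D - a(-134) = I*√8078 - 1*17 = I*√8078 - 17 = -17 + I*√8078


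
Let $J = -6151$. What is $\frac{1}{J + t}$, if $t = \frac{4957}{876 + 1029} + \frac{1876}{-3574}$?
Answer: $- \frac{3404235}{20932378216} \approx -0.00016263$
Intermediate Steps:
$t = \frac{7071269}{3404235}$ ($t = \frac{4957}{1905} + 1876 \left(- \frac{1}{3574}\right) = 4957 \cdot \frac{1}{1905} - \frac{938}{1787} = \frac{4957}{1905} - \frac{938}{1787} = \frac{7071269}{3404235} \approx 2.0772$)
$\frac{1}{J + t} = \frac{1}{-6151 + \frac{7071269}{3404235}} = \frac{1}{- \frac{20932378216}{3404235}} = - \frac{3404235}{20932378216}$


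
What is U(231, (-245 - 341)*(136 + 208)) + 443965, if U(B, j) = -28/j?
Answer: 22374060147/50396 ≈ 4.4397e+5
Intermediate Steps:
U(231, (-245 - 341)*(136 + 208)) + 443965 = -28*1/((-245 - 341)*(136 + 208)) + 443965 = -28/((-586*344)) + 443965 = -28/(-201584) + 443965 = -28*(-1/201584) + 443965 = 7/50396 + 443965 = 22374060147/50396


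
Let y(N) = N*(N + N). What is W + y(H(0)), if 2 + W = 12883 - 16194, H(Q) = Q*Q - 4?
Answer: -3281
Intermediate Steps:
H(Q) = -4 + Q**2 (H(Q) = Q**2 - 4 = -4 + Q**2)
y(N) = 2*N**2 (y(N) = N*(2*N) = 2*N**2)
W = -3313 (W = -2 + (12883 - 16194) = -2 - 3311 = -3313)
W + y(H(0)) = -3313 + 2*(-4 + 0**2)**2 = -3313 + 2*(-4 + 0)**2 = -3313 + 2*(-4)**2 = -3313 + 2*16 = -3313 + 32 = -3281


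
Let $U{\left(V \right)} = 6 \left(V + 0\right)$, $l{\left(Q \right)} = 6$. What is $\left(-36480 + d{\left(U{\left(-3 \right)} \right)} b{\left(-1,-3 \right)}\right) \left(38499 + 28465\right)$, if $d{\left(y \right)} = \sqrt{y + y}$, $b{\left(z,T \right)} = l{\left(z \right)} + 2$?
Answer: $-2442846720 + 3214272 i \approx -2.4428 \cdot 10^{9} + 3.2143 \cdot 10^{6} i$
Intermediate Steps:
$U{\left(V \right)} = 6 V$
$b{\left(z,T \right)} = 8$ ($b{\left(z,T \right)} = 6 + 2 = 8$)
$d{\left(y \right)} = \sqrt{2} \sqrt{y}$ ($d{\left(y \right)} = \sqrt{2 y} = \sqrt{2} \sqrt{y}$)
$\left(-36480 + d{\left(U{\left(-3 \right)} \right)} b{\left(-1,-3 \right)}\right) \left(38499 + 28465\right) = \left(-36480 + \sqrt{2} \sqrt{6 \left(-3\right)} 8\right) \left(38499 + 28465\right) = \left(-36480 + \sqrt{2} \sqrt{-18} \cdot 8\right) 66964 = \left(-36480 + \sqrt{2} \cdot 3 i \sqrt{2} \cdot 8\right) 66964 = \left(-36480 + 6 i 8\right) 66964 = \left(-36480 + 48 i\right) 66964 = -2442846720 + 3214272 i$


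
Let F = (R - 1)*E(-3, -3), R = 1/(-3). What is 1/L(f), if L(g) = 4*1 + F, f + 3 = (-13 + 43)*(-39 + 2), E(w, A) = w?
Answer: ⅛ ≈ 0.12500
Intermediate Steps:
R = -⅓ ≈ -0.33333
F = 4 (F = (-⅓ - 1)*(-3) = -4/3*(-3) = 4)
f = -1113 (f = -3 + (-13 + 43)*(-39 + 2) = -3 + 30*(-37) = -3 - 1110 = -1113)
L(g) = 8 (L(g) = 4*1 + 4 = 4 + 4 = 8)
1/L(f) = 1/8 = ⅛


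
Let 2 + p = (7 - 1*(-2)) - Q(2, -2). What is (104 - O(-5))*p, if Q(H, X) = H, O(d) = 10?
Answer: 470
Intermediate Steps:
p = 5 (p = -2 + ((7 - 1*(-2)) - 1*2) = -2 + ((7 + 2) - 2) = -2 + (9 - 2) = -2 + 7 = 5)
(104 - O(-5))*p = (104 - 1*10)*5 = (104 - 10)*5 = 94*5 = 470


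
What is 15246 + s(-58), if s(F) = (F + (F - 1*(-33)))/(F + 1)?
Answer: 869105/57 ≈ 15247.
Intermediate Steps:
s(F) = (33 + 2*F)/(1 + F) (s(F) = (F + (F + 33))/(1 + F) = (F + (33 + F))/(1 + F) = (33 + 2*F)/(1 + F))
15246 + s(-58) = 15246 + (33 + 2*(-58))/(1 - 58) = 15246 + (33 - 116)/(-57) = 15246 - 1/57*(-83) = 15246 + 83/57 = 869105/57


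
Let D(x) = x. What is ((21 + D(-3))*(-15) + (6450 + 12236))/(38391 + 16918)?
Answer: 18416/55309 ≈ 0.33297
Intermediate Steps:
((21 + D(-3))*(-15) + (6450 + 12236))/(38391 + 16918) = ((21 - 3)*(-15) + (6450 + 12236))/(38391 + 16918) = (18*(-15) + 18686)/55309 = (-270 + 18686)*(1/55309) = 18416*(1/55309) = 18416/55309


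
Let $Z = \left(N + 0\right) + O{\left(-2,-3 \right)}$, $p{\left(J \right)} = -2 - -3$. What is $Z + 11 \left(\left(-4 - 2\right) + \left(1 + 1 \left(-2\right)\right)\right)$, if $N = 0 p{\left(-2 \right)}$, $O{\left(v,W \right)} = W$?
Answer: $-80$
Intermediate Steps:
$p{\left(J \right)} = 1$ ($p{\left(J \right)} = -2 + 3 = 1$)
$N = 0$ ($N = 0 \cdot 1 = 0$)
$Z = -3$ ($Z = \left(0 + 0\right) - 3 = 0 - 3 = -3$)
$Z + 11 \left(\left(-4 - 2\right) + \left(1 + 1 \left(-2\right)\right)\right) = -3 + 11 \left(\left(-4 - 2\right) + \left(1 + 1 \left(-2\right)\right)\right) = -3 + 11 \left(-6 + \left(1 - 2\right)\right) = -3 + 11 \left(-6 - 1\right) = -3 + 11 \left(-7\right) = -3 - 77 = -80$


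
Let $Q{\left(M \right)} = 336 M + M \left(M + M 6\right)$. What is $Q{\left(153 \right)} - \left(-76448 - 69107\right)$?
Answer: $360826$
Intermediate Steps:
$Q{\left(M \right)} = 7 M^{2} + 336 M$ ($Q{\left(M \right)} = 336 M + M \left(M + 6 M\right) = 336 M + M 7 M = 336 M + 7 M^{2} = 7 M^{2} + 336 M$)
$Q{\left(153 \right)} - \left(-76448 - 69107\right) = 7 \cdot 153 \left(48 + 153\right) - \left(-76448 - 69107\right) = 7 \cdot 153 \cdot 201 - \left(-76448 - 69107\right) = 215271 - -145555 = 215271 + 145555 = 360826$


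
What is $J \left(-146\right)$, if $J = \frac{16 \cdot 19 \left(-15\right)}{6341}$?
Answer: $\frac{665760}{6341} \approx 104.99$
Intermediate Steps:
$J = - \frac{4560}{6341}$ ($J = 304 \left(-15\right) \frac{1}{6341} = \left(-4560\right) \frac{1}{6341} = - \frac{4560}{6341} \approx -0.71913$)
$J \left(-146\right) = \left(- \frac{4560}{6341}\right) \left(-146\right) = \frac{665760}{6341}$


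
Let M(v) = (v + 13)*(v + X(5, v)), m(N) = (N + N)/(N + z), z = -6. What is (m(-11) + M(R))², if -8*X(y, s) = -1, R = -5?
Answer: 410881/289 ≈ 1421.7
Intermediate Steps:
m(N) = 2*N/(-6 + N) (m(N) = (N + N)/(N - 6) = (2*N)/(-6 + N) = 2*N/(-6 + N))
X(y, s) = ⅛ (X(y, s) = -⅛*(-1) = ⅛)
M(v) = (13 + v)*(⅛ + v) (M(v) = (v + 13)*(v + ⅛) = (13 + v)*(⅛ + v))
(m(-11) + M(R))² = (2*(-11)/(-6 - 11) + (13/8 + (-5)² + (105/8)*(-5)))² = (2*(-11)/(-17) + (13/8 + 25 - 525/8))² = (2*(-11)*(-1/17) - 39)² = (22/17 - 39)² = (-641/17)² = 410881/289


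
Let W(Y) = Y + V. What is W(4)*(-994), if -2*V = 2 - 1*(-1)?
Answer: -2485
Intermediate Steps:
V = -3/2 (V = -(2 - 1*(-1))/2 = -(2 + 1)/2 = -½*3 = -3/2 ≈ -1.5000)
W(Y) = -3/2 + Y (W(Y) = Y - 3/2 = -3/2 + Y)
W(4)*(-994) = (-3/2 + 4)*(-994) = (5/2)*(-994) = -2485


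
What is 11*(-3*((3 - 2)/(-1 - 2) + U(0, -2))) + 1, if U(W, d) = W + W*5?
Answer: 12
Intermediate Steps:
U(W, d) = 6*W (U(W, d) = W + 5*W = 6*W)
11*(-3*((3 - 2)/(-1 - 2) + U(0, -2))) + 1 = 11*(-3*((3 - 2)/(-1 - 2) + 6*0)) + 1 = 11*(-3*(1/(-3) + 0)) + 1 = 11*(-3*(1*(-1/3) + 0)) + 1 = 11*(-3*(-1/3 + 0)) + 1 = 11*(-3*(-1/3)) + 1 = 11*1 + 1 = 11 + 1 = 12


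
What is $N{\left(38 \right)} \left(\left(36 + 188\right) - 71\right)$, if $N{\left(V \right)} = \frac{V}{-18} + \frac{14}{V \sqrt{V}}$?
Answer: $-323 + \frac{1071 \sqrt{38}}{722} \approx -313.86$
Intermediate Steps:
$N{\left(V \right)} = \frac{14}{V^{\frac{3}{2}}} - \frac{V}{18}$ ($N{\left(V \right)} = V \left(- \frac{1}{18}\right) + \frac{14}{V^{\frac{3}{2}}} = - \frac{V}{18} + \frac{14}{V^{\frac{3}{2}}} = \frac{14}{V^{\frac{3}{2}}} - \frac{V}{18}$)
$N{\left(38 \right)} \left(\left(36 + 188\right) - 71\right) = \left(\frac{14}{38 \sqrt{38}} - \frac{19}{9}\right) \left(\left(36 + 188\right) - 71\right) = \left(14 \frac{\sqrt{38}}{1444} - \frac{19}{9}\right) \left(224 - 71\right) = \left(\frac{7 \sqrt{38}}{722} - \frac{19}{9}\right) 153 = \left(- \frac{19}{9} + \frac{7 \sqrt{38}}{722}\right) 153 = -323 + \frac{1071 \sqrt{38}}{722}$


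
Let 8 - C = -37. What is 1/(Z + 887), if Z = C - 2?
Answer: 1/930 ≈ 0.0010753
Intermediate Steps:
C = 45 (C = 8 - 1*(-37) = 8 + 37 = 45)
Z = 43 (Z = 45 - 2 = 43)
1/(Z + 887) = 1/(43 + 887) = 1/930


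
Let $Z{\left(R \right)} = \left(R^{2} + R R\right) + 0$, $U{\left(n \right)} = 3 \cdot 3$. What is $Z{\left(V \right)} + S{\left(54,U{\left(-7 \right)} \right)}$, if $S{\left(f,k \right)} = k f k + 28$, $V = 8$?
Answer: $4530$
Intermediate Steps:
$U{\left(n \right)} = 9$
$Z{\left(R \right)} = 2 R^{2}$ ($Z{\left(R \right)} = \left(R^{2} + R^{2}\right) + 0 = 2 R^{2} + 0 = 2 R^{2}$)
$S{\left(f,k \right)} = 28 + f k^{2}$ ($S{\left(f,k \right)} = f k k + 28 = f k^{2} + 28 = 28 + f k^{2}$)
$Z{\left(V \right)} + S{\left(54,U{\left(-7 \right)} \right)} = 2 \cdot 8^{2} + \left(28 + 54 \cdot 9^{2}\right) = 2 \cdot 64 + \left(28 + 54 \cdot 81\right) = 128 + \left(28 + 4374\right) = 128 + 4402 = 4530$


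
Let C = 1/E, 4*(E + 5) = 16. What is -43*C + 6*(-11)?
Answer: -23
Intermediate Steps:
E = -1 (E = -5 + (¼)*16 = -5 + 4 = -1)
C = -1 (C = 1/(-1) = -1)
-43*C + 6*(-11) = -43*(-1) + 6*(-11) = 43 - 66 = -23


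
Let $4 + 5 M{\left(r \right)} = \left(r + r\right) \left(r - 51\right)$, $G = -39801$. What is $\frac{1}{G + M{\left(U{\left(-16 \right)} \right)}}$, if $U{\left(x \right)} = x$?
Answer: $- \frac{1}{39373} \approx -2.5398 \cdot 10^{-5}$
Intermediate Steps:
$M{\left(r \right)} = - \frac{4}{5} + \frac{2 r \left(-51 + r\right)}{5}$ ($M{\left(r \right)} = - \frac{4}{5} + \frac{\left(r + r\right) \left(r - 51\right)}{5} = - \frac{4}{5} + \frac{2 r \left(-51 + r\right)}{5}$)
$\frac{1}{G + M{\left(U{\left(-16 \right)} \right)}} = \frac{1}{-39801 - \left(- \frac{1628}{5} - \frac{512}{5}\right)} = \frac{1}{-39801 + \left(- \frac{4}{5} + \frac{1632}{5} + \frac{2}{5} \cdot 256\right)} = \frac{1}{-39801 + \left(- \frac{4}{5} + \frac{1632}{5} + \frac{512}{5}\right)} = \frac{1}{-39801 + 428} = \frac{1}{-39373} = - \frac{1}{39373}$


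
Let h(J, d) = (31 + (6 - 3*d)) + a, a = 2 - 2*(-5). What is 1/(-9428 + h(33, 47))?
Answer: -1/9520 ≈ -0.00010504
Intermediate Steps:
a = 12 (a = 2 + 10 = 12)
h(J, d) = 49 - 3*d (h(J, d) = (31 + (6 - 3*d)) + 12 = (37 - 3*d) + 12 = 49 - 3*d)
1/(-9428 + h(33, 47)) = 1/(-9428 + (49 - 3*47)) = 1/(-9428 + (49 - 141)) = 1/(-9428 - 92) = 1/(-9520) = -1/9520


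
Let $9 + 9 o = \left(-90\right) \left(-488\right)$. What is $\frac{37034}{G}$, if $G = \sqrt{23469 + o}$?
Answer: $\frac{18517 \sqrt{7087}}{7087} \approx 219.96$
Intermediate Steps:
$o = 4879$ ($o = -1 + \frac{\left(-90\right) \left(-488\right)}{9} = -1 + \frac{1}{9} \cdot 43920 = -1 + 4880 = 4879$)
$G = 2 \sqrt{7087}$ ($G = \sqrt{23469 + 4879} = \sqrt{28348} = 2 \sqrt{7087} \approx 168.37$)
$\frac{37034}{G} = \frac{37034}{2 \sqrt{7087}} = 37034 \frac{\sqrt{7087}}{14174} = \frac{18517 \sqrt{7087}}{7087}$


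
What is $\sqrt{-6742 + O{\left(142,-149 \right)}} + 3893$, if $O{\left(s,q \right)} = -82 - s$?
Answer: $3893 + 9 i \sqrt{86} \approx 3893.0 + 83.463 i$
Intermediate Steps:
$\sqrt{-6742 + O{\left(142,-149 \right)}} + 3893 = \sqrt{-6742 - 224} + 3893 = \sqrt{-6966} + 3893 = 9 i \sqrt{86} + 3893 = 3893 + 9 i \sqrt{86}$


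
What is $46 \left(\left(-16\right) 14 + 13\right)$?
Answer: $-9706$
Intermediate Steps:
$46 \left(\left(-16\right) 14 + 13\right) = 46 \left(-224 + 13\right) = 46 \left(-211\right) = -9706$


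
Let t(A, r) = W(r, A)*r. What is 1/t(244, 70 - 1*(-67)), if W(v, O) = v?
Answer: 1/18769 ≈ 5.3279e-5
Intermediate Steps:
t(A, r) = r**2 (t(A, r) = r*r = r**2)
1/t(244, 70 - 1*(-67)) = 1/((70 - 1*(-67))**2) = 1/((70 + 67)**2) = 1/(137**2) = 1/18769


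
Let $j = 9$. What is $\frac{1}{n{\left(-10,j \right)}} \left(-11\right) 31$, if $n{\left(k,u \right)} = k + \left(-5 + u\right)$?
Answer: $\frac{341}{6} \approx 56.833$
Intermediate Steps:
$n{\left(k,u \right)} = -5 + k + u$
$\frac{1}{n{\left(-10,j \right)}} \left(-11\right) 31 = \frac{1}{-5 - 10 + 9} \left(-11\right) 31 = \frac{1}{-6} \left(-11\right) 31 = \left(- \frac{1}{6}\right) \left(-11\right) 31 = \frac{11}{6} \cdot 31 = \frac{341}{6}$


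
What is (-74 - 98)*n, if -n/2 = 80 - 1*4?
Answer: 26144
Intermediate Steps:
n = -152 (n = -2*(80 - 1*4) = -2*(80 - 4) = -2*76 = -152)
(-74 - 98)*n = (-74 - 98)*(-152) = -172*(-152) = 26144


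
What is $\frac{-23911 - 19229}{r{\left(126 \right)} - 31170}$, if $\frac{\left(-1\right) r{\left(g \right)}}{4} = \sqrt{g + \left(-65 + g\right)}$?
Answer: $\frac{336168450}{242891477} - \frac{43140 \sqrt{187}}{242891477} \approx 1.3816$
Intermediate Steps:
$r{\left(g \right)} = - 4 \sqrt{-65 + 2 g}$ ($r{\left(g \right)} = - 4 \sqrt{g + \left(-65 + g\right)} = - 4 \sqrt{-65 + 2 g}$)
$\frac{-23911 - 19229}{r{\left(126 \right)} - 31170} = \frac{-23911 - 19229}{- 4 \sqrt{-65 + 2 \cdot 126} - 31170} = - \frac{43140}{- 4 \sqrt{-65 + 252} - 31170} = - \frac{43140}{- 4 \sqrt{187} - 31170} = - \frac{43140}{-31170 - 4 \sqrt{187}}$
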